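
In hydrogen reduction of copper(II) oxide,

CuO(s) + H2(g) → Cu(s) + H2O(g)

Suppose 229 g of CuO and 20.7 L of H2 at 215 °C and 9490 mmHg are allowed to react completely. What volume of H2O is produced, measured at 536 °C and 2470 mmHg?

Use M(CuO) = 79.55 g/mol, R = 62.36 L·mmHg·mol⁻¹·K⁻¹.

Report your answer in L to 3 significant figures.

58.8 L

n(CuO) = 229 / 79.55 = 2.879 mol
n(H2) = PV/RT = (9490 × 20.7) / (62.36 × 488.15) = 6.453 mol
For 2.879 mol CuO, stoichiometry requires (1/1) × 2.879 = 2.879 mol H2; 6.453 mol is available, so CuO is limiting.
n(H2O) = (1/1) × 2.879 = 2.879 mol
V(H2O) = nRT/P = 2.879 × 62.36 × 809.15 / 2470 = 58.81 L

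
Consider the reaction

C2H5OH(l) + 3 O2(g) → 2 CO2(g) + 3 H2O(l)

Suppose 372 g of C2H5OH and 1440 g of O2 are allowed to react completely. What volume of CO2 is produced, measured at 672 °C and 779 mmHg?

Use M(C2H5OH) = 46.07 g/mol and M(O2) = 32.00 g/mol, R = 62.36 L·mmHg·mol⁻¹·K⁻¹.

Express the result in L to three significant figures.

n(C2H5OH) = 372 / 46.07 = 8.075 mol
n(O2) = 1440 / 32.00 = 45.00 mol
For 8.075 mol C2H5OH, stoichiometry requires (3/1) × 8.075 = 24.22 mol O2; 45.00 mol is available, so C2H5OH is limiting.
n(CO2) = (2/1) × 8.075 = 16.15 mol
V(CO2) = nRT/P = 16.15 × 62.36 × 945.15 / 779 = 1222 L

1220 L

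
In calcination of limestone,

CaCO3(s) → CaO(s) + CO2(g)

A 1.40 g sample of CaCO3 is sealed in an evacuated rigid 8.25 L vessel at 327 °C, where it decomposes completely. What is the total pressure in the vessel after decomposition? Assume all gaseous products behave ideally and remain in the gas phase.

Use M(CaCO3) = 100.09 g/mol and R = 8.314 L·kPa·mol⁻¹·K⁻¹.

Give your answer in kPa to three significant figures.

8.46 kPa

n(CaCO3) = 1.40 / 100.09 = 0.01399 mol
n(gas produced) = (1/1) × 0.01399 = 0.01399 mol
P = nRT/V = 0.01399 × 8.314 × 600.15 / 8.25 = 8.461 kPa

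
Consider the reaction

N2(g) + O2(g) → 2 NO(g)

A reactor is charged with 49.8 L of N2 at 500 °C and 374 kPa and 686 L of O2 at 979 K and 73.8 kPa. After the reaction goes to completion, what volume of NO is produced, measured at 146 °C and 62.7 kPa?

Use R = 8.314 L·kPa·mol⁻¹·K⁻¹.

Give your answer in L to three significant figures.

n(N2) = PV/RT = (374 × 49.8) / (8.314 × 773.15) = 2.898 mol
n(O2) = PV/RT = (73.8 × 686) / (8.314 × 979) = 6.220 mol
For 2.898 mol N2, stoichiometry requires (1/1) × 2.898 = 2.898 mol O2; 6.220 mol is available, so N2 is limiting.
n(NO) = (2/1) × 2.898 = 5.796 mol
V(NO) = nRT/P = 5.796 × 8.314 × 419.15 / 62.7 = 322.1 L

322 L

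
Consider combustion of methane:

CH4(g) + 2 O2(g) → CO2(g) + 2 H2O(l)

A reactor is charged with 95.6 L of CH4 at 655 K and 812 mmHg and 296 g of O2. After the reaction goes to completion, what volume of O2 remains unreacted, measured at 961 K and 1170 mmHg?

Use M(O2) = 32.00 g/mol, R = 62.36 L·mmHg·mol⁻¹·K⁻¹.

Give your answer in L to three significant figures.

n(CH4) = PV/RT = (812 × 95.6) / (62.36 × 655) = 1.900 mol
n(O2) = 296 / 32.00 = 9.250 mol
For 1.900 mol CH4, stoichiometry requires (2/1) × 1.900 = 3.800 mol O2; 9.250 mol is available, so CH4 is limiting.
n(O2) consumed = (2/1) × 1.900 = 3.800 mol; remaining = 9.250 − 3.800 = 5.450 mol
V(O2) = nRT/P = 5.450 × 62.36 × 961 / 1170 = 279.2 L

279 L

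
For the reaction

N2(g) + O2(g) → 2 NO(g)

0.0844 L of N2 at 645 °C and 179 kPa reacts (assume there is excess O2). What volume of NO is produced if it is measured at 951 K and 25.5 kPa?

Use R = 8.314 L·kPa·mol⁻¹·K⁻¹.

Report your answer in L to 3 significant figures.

n(N2) = PV/RT = (179 × 0.0844) / (8.314 × 918.15) = 0.001979 mol
n(NO) = (2/1) × 0.001979 = 0.003958 mol
V = nRT/P = 0.003958 × 8.314 × 951 / 25.5 = 1.227 L

1.23 L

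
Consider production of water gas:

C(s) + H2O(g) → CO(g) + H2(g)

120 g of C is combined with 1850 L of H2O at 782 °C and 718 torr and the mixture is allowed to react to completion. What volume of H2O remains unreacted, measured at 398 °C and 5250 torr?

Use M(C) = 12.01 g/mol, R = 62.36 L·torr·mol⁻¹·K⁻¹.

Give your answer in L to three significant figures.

n(C) = 120 / 12.01 = 9.992 mol
n(H2O) = PV/RT = (718 × 1850) / (62.36 × 1055.15) = 20.19 mol
For 9.992 mol C, stoichiometry requires (1/1) × 9.992 = 9.992 mol H2O; 20.19 mol is available, so C is limiting.
n(H2O) consumed = (1/1) × 9.992 = 9.992 mol; remaining = 20.19 − 9.992 = 10.20 mol
V(H2O) = nRT/P = 10.20 × 62.36 × 671.15 / 5250 = 81.31 L

81.3 L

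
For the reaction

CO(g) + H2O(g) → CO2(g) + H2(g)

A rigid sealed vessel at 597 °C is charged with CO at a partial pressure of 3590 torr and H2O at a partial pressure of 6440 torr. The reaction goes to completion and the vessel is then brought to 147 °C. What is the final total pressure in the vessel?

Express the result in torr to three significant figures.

At constant V, partial pressures at 597 °C are proportional to moles, so apply stoichiometry directly to pressures.
P(H2O) required for 3590 torr of CO = (1/1) × 3590 = 3590 torr; available 6440 torr, so CO is limiting.
P(H2O) remaining = 6440 − (1/1) × 3590 = 2850 torr
P(gaseous products) = (1+1)/1 × 3590 = 7180 torr
P_total at 597 °C = 2850 + 7180 = 10030 torr
Scaling to 147 °C: P = 10030 × 420.15/870.15 = 4843 torr

4840 torr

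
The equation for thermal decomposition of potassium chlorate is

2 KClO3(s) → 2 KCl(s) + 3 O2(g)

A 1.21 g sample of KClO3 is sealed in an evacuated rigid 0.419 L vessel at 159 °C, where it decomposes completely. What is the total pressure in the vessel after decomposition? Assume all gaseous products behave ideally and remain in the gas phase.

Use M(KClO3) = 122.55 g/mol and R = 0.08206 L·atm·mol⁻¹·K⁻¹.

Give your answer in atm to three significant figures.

1.25 atm

n(KClO3) = 1.21 / 122.55 = 0.009874 mol
n(gas produced) = (3/2) × 0.009874 = 0.01481 mol
P = nRT/V = 0.01481 × 0.08206 × 432.15 / 0.419 = 1.253 atm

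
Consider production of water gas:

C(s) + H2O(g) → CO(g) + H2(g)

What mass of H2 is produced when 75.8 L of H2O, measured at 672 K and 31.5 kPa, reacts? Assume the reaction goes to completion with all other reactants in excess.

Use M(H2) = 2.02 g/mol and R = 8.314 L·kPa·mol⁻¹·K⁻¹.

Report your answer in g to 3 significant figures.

0.863 g

n(H2O) = PV/RT = (31.5 × 75.8) / (8.314 × 672) = 0.4274 mol
n(H2) = (1/1) × 0.4274 = 0.4274 mol
m(H2) = 0.4274 × 2.02 = 0.8633 g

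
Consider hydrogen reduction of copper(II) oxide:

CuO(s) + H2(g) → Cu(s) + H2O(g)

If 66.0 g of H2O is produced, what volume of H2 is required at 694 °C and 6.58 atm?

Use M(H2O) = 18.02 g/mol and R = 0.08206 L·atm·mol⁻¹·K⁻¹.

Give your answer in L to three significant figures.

44.2 L

n(H2O) = 66.00 / 18.02 = 3.663 mol
n(H2) = (1/1) × 3.663 = 3.663 mol
V = nRT/P = 3.663 × 0.08206 × 967.15 / 6.58 = 44.18 L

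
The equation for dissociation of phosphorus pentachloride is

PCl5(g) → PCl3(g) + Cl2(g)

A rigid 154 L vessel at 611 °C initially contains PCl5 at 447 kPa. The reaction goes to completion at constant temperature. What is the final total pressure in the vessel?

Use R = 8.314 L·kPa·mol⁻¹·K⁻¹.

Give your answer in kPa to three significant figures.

894 kPa

At constant T and V, P ∝ n(gas): 1 mol gas → 2 mol gas.
P_final = (2/1) × 447 = 894.0 kPa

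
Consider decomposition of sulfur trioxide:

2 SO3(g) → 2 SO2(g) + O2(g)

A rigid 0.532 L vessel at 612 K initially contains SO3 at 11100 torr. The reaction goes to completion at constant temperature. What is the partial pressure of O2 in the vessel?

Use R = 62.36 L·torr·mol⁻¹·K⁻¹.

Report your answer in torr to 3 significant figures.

5550 torr

n(SO3)₀ = PV/RT = (11100 × 0.532) / (62.36 × 612) = 0.1547 mol
n(O2) = (1/2) × 0.1547 = 0.07735 mol
P(O2) = nRT/V = 0.07735 × 62.36 × 612 / 0.532 = 5549 torr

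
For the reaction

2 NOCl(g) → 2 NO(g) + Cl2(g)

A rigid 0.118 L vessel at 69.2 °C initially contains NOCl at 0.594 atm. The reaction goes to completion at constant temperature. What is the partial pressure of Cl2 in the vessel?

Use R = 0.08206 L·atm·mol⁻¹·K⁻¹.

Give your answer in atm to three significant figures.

0.297 atm

n(NOCl)₀ = PV/RT = (0.594 × 0.118) / (0.08206 × 342.35) = 0.002495 mol
n(Cl2) = (1/2) × 0.002495 = 0.001247 mol
P(Cl2) = nRT/V = 0.001247 × 0.08206 × 342.35 / 0.118 = 0.2969 atm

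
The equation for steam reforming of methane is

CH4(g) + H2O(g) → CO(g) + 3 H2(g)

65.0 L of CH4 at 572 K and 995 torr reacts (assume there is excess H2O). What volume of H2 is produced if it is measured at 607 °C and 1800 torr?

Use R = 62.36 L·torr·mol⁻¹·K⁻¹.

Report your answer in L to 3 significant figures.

n(CH4) = PV/RT = (995 × 65.0) / (62.36 × 572) = 1.813 mol
n(H2) = (3/1) × 1.813 = 5.439 mol
V = nRT/P = 5.439 × 62.36 × 880.15 / 1800 = 165.8 L

166 L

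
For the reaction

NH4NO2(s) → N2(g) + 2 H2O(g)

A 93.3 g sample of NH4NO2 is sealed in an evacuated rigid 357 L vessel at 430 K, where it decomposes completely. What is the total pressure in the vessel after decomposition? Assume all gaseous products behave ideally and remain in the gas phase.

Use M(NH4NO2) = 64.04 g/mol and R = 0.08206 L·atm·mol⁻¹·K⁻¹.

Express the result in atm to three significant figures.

0.432 atm

n(NH4NO2) = 93.3 / 64.04 = 1.457 mol
n(gas produced) = (3/1) × 1.457 = 4.371 mol
P = nRT/V = 4.371 × 0.08206 × 430 / 357 = 0.4320 atm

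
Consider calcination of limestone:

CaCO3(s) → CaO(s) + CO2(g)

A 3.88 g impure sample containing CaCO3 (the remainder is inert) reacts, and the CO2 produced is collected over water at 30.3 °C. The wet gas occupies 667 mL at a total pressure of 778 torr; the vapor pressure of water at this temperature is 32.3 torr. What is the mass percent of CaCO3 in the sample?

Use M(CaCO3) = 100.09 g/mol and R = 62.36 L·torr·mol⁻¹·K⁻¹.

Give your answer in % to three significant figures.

67.8 %

P(CO2) = 778 − 32.3 = 745.7 torr
n(CO2) = PV/RT = (745.7 × 0.6670) / (62.36 × 303.45) = 0.02628 mol
n(CaCO3) = (1/1) × 0.02628 = 0.02628 mol
m(CaCO3) = 0.02628 × 100.09 = 2.630 g
%CaCO3 = 2.630 / 3.88 × 100 = 67.78%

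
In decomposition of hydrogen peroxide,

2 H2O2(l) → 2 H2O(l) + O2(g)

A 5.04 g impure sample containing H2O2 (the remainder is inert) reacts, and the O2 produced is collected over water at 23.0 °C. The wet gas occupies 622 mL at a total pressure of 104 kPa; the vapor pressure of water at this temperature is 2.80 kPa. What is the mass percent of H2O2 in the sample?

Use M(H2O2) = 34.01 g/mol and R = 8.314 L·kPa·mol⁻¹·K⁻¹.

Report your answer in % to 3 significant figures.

P(O2) = 104 − 2.80 = 101.2 kPa
n(O2) = PV/RT = (101.2 × 0.6220) / (8.314 × 296.15) = 0.02557 mol
n(H2O2) = (2/1) × 0.02557 = 0.05114 mol
m(H2O2) = 0.05114 × 34.01 = 1.739 g
%H2O2 = 1.739 / 5.04 × 100 = 34.50%

34.5 %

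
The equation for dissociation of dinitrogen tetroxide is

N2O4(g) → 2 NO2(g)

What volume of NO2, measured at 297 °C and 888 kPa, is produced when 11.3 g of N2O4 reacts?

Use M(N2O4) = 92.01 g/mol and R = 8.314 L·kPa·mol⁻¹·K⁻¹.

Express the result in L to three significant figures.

n(N2O4) = 11.30 / 92.01 = 0.1228 mol
n(NO2) = (2/1) × 0.1228 = 0.2456 mol
V = nRT/P = 0.2456 × 8.314 × 570.15 / 888 = 1.311 L

1.31 L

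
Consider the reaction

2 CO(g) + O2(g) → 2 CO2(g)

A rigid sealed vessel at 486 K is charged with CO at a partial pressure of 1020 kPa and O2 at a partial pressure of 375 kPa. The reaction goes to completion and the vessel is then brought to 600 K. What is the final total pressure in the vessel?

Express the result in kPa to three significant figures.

1260 kPa

Because the vessel is rigid and T is held at 486 K, work the stoichiometry in partial pressures (P_i = n_iRT/V).
P(O2) required for 1020 kPa of CO = (1/2) × 1020 = 510.0 kPa; available 375 kPa, so O2 is limiting.
P(CO) remaining = 1020 − (2/1) × 375 = 270.0 kPa
P(gaseous products) = (2)/1 × 375 = 750.0 kPa
P_total at 486 K = 270.0 + 750.0 = 1020 kPa
Scaling to 600 K: P = 1020 × 600/486 = 1259 kPa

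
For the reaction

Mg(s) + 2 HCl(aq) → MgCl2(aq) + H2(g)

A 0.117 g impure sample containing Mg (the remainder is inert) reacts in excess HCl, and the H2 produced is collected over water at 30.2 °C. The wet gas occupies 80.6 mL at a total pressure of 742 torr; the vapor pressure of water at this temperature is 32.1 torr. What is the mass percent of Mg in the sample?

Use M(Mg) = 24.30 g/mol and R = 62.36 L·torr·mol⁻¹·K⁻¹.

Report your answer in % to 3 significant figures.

62.8 %

P(H2) = 742 − 32.1 = 709.9 torr
n(H2) = PV/RT = (709.9 × 0.08060) / (62.36 × 303.35) = 0.003025 mol
n(Mg) = (1/1) × 0.003025 = 0.003025 mol
m(Mg) = 0.003025 × 24.30 = 0.07351 g
%Mg = 0.07351 / 0.117 × 100 = 62.83%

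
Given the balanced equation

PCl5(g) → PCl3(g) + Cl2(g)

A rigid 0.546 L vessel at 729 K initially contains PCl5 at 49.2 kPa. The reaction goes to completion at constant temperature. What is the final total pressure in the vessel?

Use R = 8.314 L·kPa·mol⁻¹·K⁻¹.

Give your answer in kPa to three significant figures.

98.4 kPa

Since T and V are fixed, P_final/P_initial = n_final/n_initial = 2/1.
P_final = (2/1) × 49.2 = 98.40 kPa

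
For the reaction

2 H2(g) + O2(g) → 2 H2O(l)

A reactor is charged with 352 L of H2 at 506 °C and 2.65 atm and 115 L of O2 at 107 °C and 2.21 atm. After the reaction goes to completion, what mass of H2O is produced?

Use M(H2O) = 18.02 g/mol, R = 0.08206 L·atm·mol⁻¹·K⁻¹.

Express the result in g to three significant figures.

263 g

n(H2) = PV/RT = (2.65 × 352) / (0.08206 × 779.15) = 14.59 mol
n(O2) = PV/RT = (2.21 × 115) / (0.08206 × 380.15) = 8.147 mol
For 14.59 mol H2, stoichiometry requires (1/2) × 14.59 = 7.295 mol O2; 8.147 mol is available, so H2 is limiting.
n(H2O) = (2/2) × 14.59 = 14.59 mol
m(H2O) = 14.59 × 18.02 = 262.9 g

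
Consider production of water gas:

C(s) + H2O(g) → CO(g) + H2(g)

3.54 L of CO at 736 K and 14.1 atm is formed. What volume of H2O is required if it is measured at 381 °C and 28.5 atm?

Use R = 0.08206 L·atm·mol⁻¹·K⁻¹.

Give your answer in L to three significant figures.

n(CO) = PV/RT = (14.1 × 3.54) / (0.08206 × 736) = 0.8264 mol
n(H2O) = (1/1) × 0.8264 = 0.8264 mol
V = nRT/P = 0.8264 × 0.08206 × 654.15 / 28.5 = 1.557 L

1.56 L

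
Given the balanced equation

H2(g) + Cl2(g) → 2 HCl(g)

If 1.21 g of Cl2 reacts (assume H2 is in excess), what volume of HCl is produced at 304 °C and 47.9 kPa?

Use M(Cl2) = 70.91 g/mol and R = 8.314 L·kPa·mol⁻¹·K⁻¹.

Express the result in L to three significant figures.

3.42 L

n(Cl2) = 1.210 / 70.91 = 0.01706 mol
n(HCl) = (2/1) × 0.01706 = 0.03412 mol
V = nRT/P = 0.03412 × 8.314 × 577.15 / 47.9 = 3.418 L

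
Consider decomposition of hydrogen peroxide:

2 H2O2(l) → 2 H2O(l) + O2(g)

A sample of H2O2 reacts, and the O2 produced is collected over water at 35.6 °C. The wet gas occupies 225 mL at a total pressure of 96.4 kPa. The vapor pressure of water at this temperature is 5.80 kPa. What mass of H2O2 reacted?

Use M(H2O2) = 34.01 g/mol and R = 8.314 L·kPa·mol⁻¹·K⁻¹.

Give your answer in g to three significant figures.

0.540 g

P(O2) = 96.4 − 5.80 = 90.60 kPa
n(O2) = PV/RT = (90.60 × 0.2250) / (8.314 × 308.75) = 0.007941 mol
n(H2O2) = (2/1) × 0.007941 = 0.01588 mol
m(H2O2) = 0.01588 × 34.01 = 0.5401 g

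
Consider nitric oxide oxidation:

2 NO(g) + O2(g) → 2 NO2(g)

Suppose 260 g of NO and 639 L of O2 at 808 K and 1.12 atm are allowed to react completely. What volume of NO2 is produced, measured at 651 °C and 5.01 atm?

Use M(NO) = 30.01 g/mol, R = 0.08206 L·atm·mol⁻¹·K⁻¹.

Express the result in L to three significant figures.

n(NO) = 260 / 30.01 = 8.664 mol
n(O2) = PV/RT = (1.12 × 639) / (0.08206 × 808) = 10.79 mol
For 8.664 mol NO, stoichiometry requires (1/2) × 8.664 = 4.332 mol O2; 10.79 mol is available, so NO is limiting.
n(NO2) = (2/2) × 8.664 = 8.664 mol
V(NO2) = nRT/P = 8.664 × 0.08206 × 924.15 / 5.01 = 131.1 L

131 L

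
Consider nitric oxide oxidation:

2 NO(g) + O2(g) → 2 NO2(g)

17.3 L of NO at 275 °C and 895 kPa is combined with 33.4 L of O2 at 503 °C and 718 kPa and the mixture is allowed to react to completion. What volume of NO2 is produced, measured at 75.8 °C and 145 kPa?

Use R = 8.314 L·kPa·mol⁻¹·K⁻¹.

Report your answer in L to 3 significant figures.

n(NO) = PV/RT = (895 × 17.3) / (8.314 × 548.15) = 3.398 mol
n(O2) = PV/RT = (718 × 33.4) / (8.314 × 776.15) = 3.716 mol
For 3.398 mol NO, stoichiometry requires (1/2) × 3.398 = 1.699 mol O2; 3.716 mol is available, so NO is limiting.
n(NO2) = (2/2) × 3.398 = 3.398 mol
V(NO2) = nRT/P = 3.398 × 8.314 × 348.95 / 145 = 67.99 L

68.0 L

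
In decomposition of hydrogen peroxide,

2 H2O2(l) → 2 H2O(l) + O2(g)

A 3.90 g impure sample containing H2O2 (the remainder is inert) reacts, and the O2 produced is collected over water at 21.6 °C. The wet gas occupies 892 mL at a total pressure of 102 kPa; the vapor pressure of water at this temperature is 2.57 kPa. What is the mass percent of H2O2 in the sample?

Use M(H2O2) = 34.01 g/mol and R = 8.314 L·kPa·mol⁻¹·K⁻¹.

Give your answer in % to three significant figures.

63.1 %

P(O2) = 102 − 2.57 = 99.43 kPa
n(O2) = PV/RT = (99.43 × 0.8920) / (8.314 × 294.75) = 0.03619 mol
n(H2O2) = (2/1) × 0.03619 = 0.07238 mol
m(H2O2) = 0.07238 × 34.01 = 2.462 g
%H2O2 = 2.462 / 3.90 × 100 = 63.13%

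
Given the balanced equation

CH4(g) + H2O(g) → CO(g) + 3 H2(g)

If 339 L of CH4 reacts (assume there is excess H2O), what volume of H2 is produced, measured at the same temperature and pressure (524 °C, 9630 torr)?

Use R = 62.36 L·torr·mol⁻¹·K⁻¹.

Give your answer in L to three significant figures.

1020 L

At constant T and P, gas volumes are in the mole ratio: V(H2) = (3/1) × 339 = 1017 L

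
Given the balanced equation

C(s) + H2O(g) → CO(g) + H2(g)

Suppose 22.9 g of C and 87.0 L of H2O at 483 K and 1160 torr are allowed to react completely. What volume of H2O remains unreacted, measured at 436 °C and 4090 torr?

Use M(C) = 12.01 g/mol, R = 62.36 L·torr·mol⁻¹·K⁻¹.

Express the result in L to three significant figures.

n(C) = 22.9 / 12.01 = 1.907 mol
n(H2O) = PV/RT = (1160 × 87.0) / (62.36 × 483) = 3.351 mol
For 1.907 mol C, stoichiometry requires (1/1) × 1.907 = 1.907 mol H2O; 3.351 mol is available, so C is limiting.
n(H2O) consumed = (1/1) × 1.907 = 1.907 mol; remaining = 3.351 − 1.907 = 1.444 mol
V(H2O) = nRT/P = 1.444 × 62.36 × 709.15 / 4090 = 15.61 L

15.6 L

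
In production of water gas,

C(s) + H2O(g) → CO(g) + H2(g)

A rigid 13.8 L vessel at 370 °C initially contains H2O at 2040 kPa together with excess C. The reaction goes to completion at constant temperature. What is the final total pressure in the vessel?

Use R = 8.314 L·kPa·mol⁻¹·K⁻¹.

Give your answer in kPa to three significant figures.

Since T and V are fixed, P_final/P_initial = n_final/n_initial = 2/1.
P_final = (2/1) × 2040 = 4080 kPa

4080 kPa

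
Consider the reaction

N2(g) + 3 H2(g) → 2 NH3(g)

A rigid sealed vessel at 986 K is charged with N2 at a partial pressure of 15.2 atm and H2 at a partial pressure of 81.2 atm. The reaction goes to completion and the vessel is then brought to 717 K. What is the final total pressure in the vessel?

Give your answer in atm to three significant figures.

At constant V, partial pressures at 986 K are proportional to moles, so apply stoichiometry directly to pressures.
P(H2) required for 15.2 atm of N2 = (3/1) × 15.2 = 45.60 atm; available 81.2 atm, so N2 is limiting.
P(H2) remaining = 81.2 − (3/1) × 15.2 = 35.60 atm
P(gaseous products) = (2)/1 × 15.2 = 30.40 atm
P_total at 986 K = 35.60 + 30.40 = 66.00 atm
Scaling to 717 K: P = 66.00 × 717/986 = 47.99 atm

48.0 atm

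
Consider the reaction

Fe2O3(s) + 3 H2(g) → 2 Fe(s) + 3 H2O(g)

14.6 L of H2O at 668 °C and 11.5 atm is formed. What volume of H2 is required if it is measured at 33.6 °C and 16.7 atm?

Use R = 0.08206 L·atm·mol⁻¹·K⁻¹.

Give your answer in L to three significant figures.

3.28 L

n(H2O) = PV/RT = (11.5 × 14.6) / (0.08206 × 941.15) = 2.174 mol
n(H2) = (3/3) × 2.174 = 2.174 mol
V = nRT/P = 2.174 × 0.08206 × 306.75 / 16.7 = 3.277 L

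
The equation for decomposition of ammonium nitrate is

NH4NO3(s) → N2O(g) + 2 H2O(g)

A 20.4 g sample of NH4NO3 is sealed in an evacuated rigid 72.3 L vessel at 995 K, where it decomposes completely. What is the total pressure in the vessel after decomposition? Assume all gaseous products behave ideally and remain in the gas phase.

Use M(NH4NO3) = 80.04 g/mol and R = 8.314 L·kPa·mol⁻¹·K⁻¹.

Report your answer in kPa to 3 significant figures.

n(NH4NO3) = 20.4 / 80.04 = 0.2549 mol
n(gas produced) = (3/1) × 0.2549 = 0.7647 mol
P = nRT/V = 0.7647 × 8.314 × 995 / 72.3 = 87.50 kPa

87.5 kPa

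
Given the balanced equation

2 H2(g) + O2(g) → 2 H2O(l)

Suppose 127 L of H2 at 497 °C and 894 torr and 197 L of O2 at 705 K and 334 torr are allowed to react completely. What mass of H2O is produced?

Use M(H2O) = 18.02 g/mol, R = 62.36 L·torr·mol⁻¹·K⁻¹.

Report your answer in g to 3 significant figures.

n(H2) = PV/RT = (894 × 127) / (62.36 × 770.15) = 2.364 mol
n(O2) = PV/RT = (334 × 197) / (62.36 × 705) = 1.497 mol
For 2.364 mol H2, stoichiometry requires (1/2) × 2.364 = 1.182 mol O2; 1.497 mol is available, so H2 is limiting.
n(H2O) = (2/2) × 2.364 = 2.364 mol
m(H2O) = 2.364 × 18.02 = 42.60 g

42.6 g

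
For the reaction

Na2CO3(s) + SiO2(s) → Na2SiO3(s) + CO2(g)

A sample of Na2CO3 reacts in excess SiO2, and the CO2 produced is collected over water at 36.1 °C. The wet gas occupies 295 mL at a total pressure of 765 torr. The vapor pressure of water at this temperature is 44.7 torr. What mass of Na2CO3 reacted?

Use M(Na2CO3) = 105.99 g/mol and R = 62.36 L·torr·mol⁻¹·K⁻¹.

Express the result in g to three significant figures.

1.17 g

P(CO2) = 765 − 44.7 = 720.3 torr
n(CO2) = PV/RT = (720.3 × 0.2950) / (62.36 × 309.25) = 0.01102 mol
n(Na2CO3) = (1/1) × 0.01102 = 0.01102 mol
m(Na2CO3) = 0.01102 × 105.99 = 1.168 g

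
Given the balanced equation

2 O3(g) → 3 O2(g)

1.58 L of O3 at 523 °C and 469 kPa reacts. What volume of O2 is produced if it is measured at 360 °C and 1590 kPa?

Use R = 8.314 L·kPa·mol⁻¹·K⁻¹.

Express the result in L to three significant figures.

0.556 L

n(O3) = PV/RT = (469 × 1.58) / (8.314 × 796.15) = 0.1120 mol
n(O2) = (3/2) × 0.1120 = 0.1680 mol
V = nRT/P = 0.1680 × 8.314 × 633.15 / 1590 = 0.5562 L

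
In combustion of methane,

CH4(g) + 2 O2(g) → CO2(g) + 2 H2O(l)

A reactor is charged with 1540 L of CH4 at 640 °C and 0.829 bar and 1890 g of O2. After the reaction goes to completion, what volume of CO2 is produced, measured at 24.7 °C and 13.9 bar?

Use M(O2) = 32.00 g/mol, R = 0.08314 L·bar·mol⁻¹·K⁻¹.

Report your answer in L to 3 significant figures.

n(CH4) = PV/RT = (0.829 × 1540) / (0.08314 × 913.15) = 16.82 mol
n(O2) = 1890 / 32.00 = 59.06 mol
For 16.82 mol CH4, stoichiometry requires (2/1) × 16.82 = 33.64 mol O2; 59.06 mol is available, so CH4 is limiting.
n(CO2) = (1/1) × 16.82 = 16.82 mol
V(CO2) = nRT/P = 16.82 × 0.08314 × 297.85 / 13.9 = 29.97 L

30.0 L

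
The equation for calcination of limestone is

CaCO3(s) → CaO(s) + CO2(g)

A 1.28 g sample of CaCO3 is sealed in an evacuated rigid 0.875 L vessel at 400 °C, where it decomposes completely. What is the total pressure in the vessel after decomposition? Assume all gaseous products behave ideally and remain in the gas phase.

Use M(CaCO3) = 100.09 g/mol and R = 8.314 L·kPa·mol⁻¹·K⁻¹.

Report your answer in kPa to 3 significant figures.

n(CaCO3) = 1.28 / 100.09 = 0.01279 mol
n(gas produced) = (1/1) × 0.01279 = 0.01279 mol
P = nRT/V = 0.01279 × 8.314 × 673.15 / 0.875 = 81.81 kPa

81.8 kPa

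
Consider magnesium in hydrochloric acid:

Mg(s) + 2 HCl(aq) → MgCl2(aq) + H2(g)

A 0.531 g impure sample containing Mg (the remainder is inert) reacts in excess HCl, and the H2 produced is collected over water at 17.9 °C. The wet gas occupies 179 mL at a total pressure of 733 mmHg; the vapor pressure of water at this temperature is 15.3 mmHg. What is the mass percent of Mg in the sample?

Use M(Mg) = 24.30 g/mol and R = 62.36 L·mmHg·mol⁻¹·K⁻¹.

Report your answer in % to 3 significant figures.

P(H2) = 733 − 15.3 = 717.7 mmHg
n(H2) = PV/RT = (717.7 × 0.1790) / (62.36 × 291.05) = 0.007078 mol
n(Mg) = (1/1) × 0.007078 = 0.007078 mol
m(Mg) = 0.007078 × 24.30 = 0.1720 g
%Mg = 0.1720 / 0.531 × 100 = 32.39%

32.4 %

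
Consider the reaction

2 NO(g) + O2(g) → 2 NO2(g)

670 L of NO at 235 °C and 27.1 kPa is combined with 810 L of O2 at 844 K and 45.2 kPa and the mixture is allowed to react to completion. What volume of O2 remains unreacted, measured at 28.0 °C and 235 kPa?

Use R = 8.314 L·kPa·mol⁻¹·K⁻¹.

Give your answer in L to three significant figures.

32.7 L

n(NO) = PV/RT = (27.1 × 670) / (8.314 × 508.15) = 4.298 mol
n(O2) = PV/RT = (45.2 × 810) / (8.314 × 844) = 5.218 mol
For 4.298 mol NO, stoichiometry requires (1/2) × 4.298 = 2.149 mol O2; 5.218 mol is available, so NO is limiting.
n(O2) consumed = (1/2) × 4.298 = 2.149 mol; remaining = 5.218 − 2.149 = 3.069 mol
V(O2) = nRT/P = 3.069 × 8.314 × 301.15 / 235 = 32.70 L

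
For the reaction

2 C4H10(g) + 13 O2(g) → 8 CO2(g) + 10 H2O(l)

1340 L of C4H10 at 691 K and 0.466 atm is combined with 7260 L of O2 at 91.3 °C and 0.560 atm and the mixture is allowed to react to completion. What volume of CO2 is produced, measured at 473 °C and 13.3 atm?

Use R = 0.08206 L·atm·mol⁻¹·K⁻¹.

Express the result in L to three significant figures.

203 L

n(C4H10) = PV/RT = (0.466 × 1340) / (0.08206 × 691) = 11.01 mol
n(O2) = PV/RT = (0.560 × 7260) / (0.08206 × 364.45) = 135.9 mol
For 11.01 mol C4H10, stoichiometry requires (13/2) × 11.01 = 71.56 mol O2; 135.9 mol is available, so C4H10 is limiting.
n(CO2) = (8/2) × 11.01 = 44.04 mol
V(CO2) = nRT/P = 44.04 × 0.08206 × 746.15 / 13.3 = 202.7 L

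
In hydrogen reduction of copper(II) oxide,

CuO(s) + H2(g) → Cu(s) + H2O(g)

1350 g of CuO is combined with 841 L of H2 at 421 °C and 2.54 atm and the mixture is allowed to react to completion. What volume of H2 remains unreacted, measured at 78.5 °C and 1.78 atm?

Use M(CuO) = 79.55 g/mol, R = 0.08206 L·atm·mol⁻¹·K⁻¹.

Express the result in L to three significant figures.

333 L

n(CuO) = 1350 / 79.55 = 16.97 mol
n(H2) = PV/RT = (2.54 × 841) / (0.08206 × 694.15) = 37.50 mol
For 16.97 mol CuO, stoichiometry requires (1/1) × 16.97 = 16.97 mol H2; 37.50 mol is available, so CuO is limiting.
n(H2) consumed = (1/1) × 16.97 = 16.97 mol; remaining = 37.50 − 16.97 = 20.53 mol
V(H2) = nRT/P = 20.53 × 0.08206 × 351.65 / 1.78 = 332.8 L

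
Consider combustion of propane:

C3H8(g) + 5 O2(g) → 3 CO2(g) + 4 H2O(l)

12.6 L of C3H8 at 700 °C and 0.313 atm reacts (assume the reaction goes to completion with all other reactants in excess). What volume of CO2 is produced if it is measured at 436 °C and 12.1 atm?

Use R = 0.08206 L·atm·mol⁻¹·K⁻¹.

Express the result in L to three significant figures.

n(C3H8) = PV/RT = (0.313 × 12.6) / (0.08206 × 973.15) = 0.04939 mol
n(CO2) = (3/1) × 0.04939 = 0.1482 mol
V = nRT/P = 0.1482 × 0.08206 × 709.15 / 12.1 = 0.7127 L

0.713 L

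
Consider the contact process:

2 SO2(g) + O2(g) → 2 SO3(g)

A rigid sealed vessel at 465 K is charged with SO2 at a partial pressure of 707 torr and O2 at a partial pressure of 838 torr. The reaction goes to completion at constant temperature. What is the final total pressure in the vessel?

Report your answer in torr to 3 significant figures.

Because the vessel is rigid and T is held at 465 K, work the stoichiometry in partial pressures (P_i = n_iRT/V).
P(O2) required for 707 torr of SO2 = (1/2) × 707 = 353.5 torr; available 838 torr, so SO2 is limiting.
P(O2) remaining = 838 − (1/2) × 707 = 484.5 torr
P(gaseous products) = (2)/2 × 707 = 707.0 torr
P_total at 465 K = 484.5 + 707.0 = 1192 torr

1190 torr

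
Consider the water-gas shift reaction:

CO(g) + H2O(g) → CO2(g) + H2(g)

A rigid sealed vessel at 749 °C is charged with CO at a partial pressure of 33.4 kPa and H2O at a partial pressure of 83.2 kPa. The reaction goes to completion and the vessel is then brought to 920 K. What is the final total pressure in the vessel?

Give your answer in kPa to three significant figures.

With V and T fixed, P_i ∝ n_i, so the mole ratios apply directly to partial pressures at 749 °C.
P(H2O) required for 33.4 kPa of CO = (1/1) × 33.4 = 33.40 kPa; available 83.2 kPa, so CO is limiting.
P(H2O) remaining = 83.2 − (1/1) × 33.4 = 49.80 kPa
P(gaseous products) = (1+1)/1 × 33.4 = 66.80 kPa
P_total at 749 °C = 49.80 + 66.80 = 116.6 kPa
Scaling to 920 K: P = 116.6 × 920/1022.15 = 104.9 kPa

105 kPa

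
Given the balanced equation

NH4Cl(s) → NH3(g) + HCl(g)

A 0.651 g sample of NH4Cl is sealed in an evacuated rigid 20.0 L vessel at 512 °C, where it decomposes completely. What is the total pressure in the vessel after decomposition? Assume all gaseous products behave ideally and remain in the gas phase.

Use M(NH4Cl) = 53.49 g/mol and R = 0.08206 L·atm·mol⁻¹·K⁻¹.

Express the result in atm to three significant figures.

0.0784 atm

n(NH4Cl) = 0.651 / 53.49 = 0.01217 mol
n(gas produced) = (2/1) × 0.01217 = 0.02434 mol
P = nRT/V = 0.02434 × 0.08206 × 785.15 / 20.0 = 0.07841 atm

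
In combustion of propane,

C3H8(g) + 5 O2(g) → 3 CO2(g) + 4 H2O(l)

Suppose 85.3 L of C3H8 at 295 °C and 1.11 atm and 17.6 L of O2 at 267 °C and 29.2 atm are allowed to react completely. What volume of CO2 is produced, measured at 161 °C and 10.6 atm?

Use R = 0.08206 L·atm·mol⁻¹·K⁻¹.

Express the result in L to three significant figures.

n(C3H8) = PV/RT = (1.11 × 85.3) / (0.08206 × 568.15) = 2.031 mol
n(O2) = PV/RT = (29.2 × 17.6) / (0.08206 × 540.15) = 11.59 mol
For 2.031 mol C3H8, stoichiometry requires (5/1) × 2.031 = 10.16 mol O2; 11.59 mol is available, so C3H8 is limiting.
n(CO2) = (3/1) × 2.031 = 6.093 mol
V(CO2) = nRT/P = 6.093 × 0.08206 × 434.15 / 10.6 = 20.48 L

20.5 L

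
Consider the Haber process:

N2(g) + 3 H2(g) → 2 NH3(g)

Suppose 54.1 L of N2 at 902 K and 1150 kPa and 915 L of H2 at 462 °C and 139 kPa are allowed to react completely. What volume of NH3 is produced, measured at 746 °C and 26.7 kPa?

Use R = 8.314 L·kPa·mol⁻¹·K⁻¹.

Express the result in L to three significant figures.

4400 L

n(N2) = PV/RT = (1150 × 54.1) / (8.314 × 902) = 8.296 mol
n(H2) = PV/RT = (139 × 915) / (8.314 × 735.15) = 20.81 mol
For 8.296 mol N2, stoichiometry requires (3/1) × 8.296 = 24.89 mol H2; 20.81 mol is available, so H2 is limiting.
n(NH3) = (2/3) × 20.81 = 13.87 mol
V(NH3) = nRT/P = 13.87 × 8.314 × 1019.15 / 26.7 = 4402 L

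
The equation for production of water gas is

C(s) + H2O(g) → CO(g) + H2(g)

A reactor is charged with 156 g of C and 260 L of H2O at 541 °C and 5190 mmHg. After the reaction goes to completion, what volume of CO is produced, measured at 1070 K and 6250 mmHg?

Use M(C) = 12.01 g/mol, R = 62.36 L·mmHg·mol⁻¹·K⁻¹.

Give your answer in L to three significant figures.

n(C) = 156 / 12.01 = 12.99 mol
n(H2O) = PV/RT = (5190 × 260) / (62.36 × 814.15) = 26.58 mol
For 12.99 mol C, stoichiometry requires (1/1) × 12.99 = 12.99 mol H2O; 26.58 mol is available, so C is limiting.
n(CO) = (1/1) × 12.99 = 12.99 mol
V(CO) = nRT/P = 12.99 × 62.36 × 1070 / 6250 = 138.7 L

139 L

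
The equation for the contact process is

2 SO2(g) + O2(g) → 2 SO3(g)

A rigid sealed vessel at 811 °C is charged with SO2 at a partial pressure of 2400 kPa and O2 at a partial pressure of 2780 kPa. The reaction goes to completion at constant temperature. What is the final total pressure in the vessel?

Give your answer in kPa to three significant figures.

With V and T fixed, P_i ∝ n_i, so the mole ratios apply directly to partial pressures at 811 °C.
P(O2) required for 2400 kPa of SO2 = (1/2) × 2400 = 1200 kPa; available 2780 kPa, so SO2 is limiting.
P(O2) remaining = 2780 − (1/2) × 2400 = 1580 kPa
P(gaseous products) = (2)/2 × 2400 = 2400 kPa
P_total at 811 °C = 1580 + 2400 = 3980 kPa

3980 kPa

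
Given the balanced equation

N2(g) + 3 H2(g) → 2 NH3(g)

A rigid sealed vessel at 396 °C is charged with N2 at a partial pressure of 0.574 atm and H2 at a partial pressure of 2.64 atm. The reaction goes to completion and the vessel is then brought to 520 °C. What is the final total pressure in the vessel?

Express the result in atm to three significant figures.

With V and T fixed, P_i ∝ n_i, so the mole ratios apply directly to partial pressures at 396 °C.
P(H2) required for 0.574 atm of N2 = (3/1) × 0.574 = 1.722 atm; available 2.64 atm, so N2 is limiting.
P(H2) remaining = 2.64 − (3/1) × 0.574 = 0.9180 atm
P(gaseous products) = (2)/1 × 0.574 = 1.148 atm
P_total at 396 °C = 0.9180 + 1.148 = 2.066 atm
Scaling to 520 °C: P = 2.066 × 793.15/669.15 = 2.449 atm

2.45 atm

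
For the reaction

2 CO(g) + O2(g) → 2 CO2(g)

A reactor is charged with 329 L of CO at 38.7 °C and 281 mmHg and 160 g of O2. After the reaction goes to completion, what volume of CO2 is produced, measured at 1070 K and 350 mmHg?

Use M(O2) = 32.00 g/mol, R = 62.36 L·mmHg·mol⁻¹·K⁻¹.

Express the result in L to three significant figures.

n(CO) = PV/RT = (281 × 329) / (62.36 × 311.85) = 4.754 mol
n(O2) = 160 / 32.00 = 5.000 mol
For 4.754 mol CO, stoichiometry requires (1/2) × 4.754 = 2.377 mol O2; 5.000 mol is available, so CO is limiting.
n(CO2) = (2/2) × 4.754 = 4.754 mol
V(CO2) = nRT/P = 4.754 × 62.36 × 1070 / 350 = 906.3 L

906 L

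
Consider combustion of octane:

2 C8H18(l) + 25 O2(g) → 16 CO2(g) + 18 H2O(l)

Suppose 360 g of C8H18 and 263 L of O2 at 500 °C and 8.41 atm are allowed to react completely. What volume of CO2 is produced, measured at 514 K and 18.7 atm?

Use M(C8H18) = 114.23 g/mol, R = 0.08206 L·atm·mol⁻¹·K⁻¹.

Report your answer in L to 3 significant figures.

n(C8H18) = 360 / 114.23 = 3.152 mol
n(O2) = PV/RT = (8.41 × 263) / (0.08206 × 773.15) = 34.86 mol
For 3.152 mol C8H18, stoichiometry requires (25/2) × 3.152 = 39.40 mol O2; 34.86 mol is available, so O2 is limiting.
n(CO2) = (16/25) × 34.86 = 22.31 mol
V(CO2) = nRT/P = 22.31 × 0.08206 × 514 / 18.7 = 50.32 L

50.3 L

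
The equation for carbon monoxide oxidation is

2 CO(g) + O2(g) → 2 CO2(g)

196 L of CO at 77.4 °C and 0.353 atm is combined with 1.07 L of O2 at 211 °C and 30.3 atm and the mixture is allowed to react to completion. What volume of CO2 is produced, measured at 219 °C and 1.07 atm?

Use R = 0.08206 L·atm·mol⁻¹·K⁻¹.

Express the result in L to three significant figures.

n(CO) = PV/RT = (0.353 × 196) / (0.08206 × 350.55) = 2.405 mol
n(O2) = PV/RT = (30.3 × 1.07) / (0.08206 × 484.15) = 0.8160 mol
For 2.405 mol CO, stoichiometry requires (1/2) × 2.405 = 1.202 mol O2; 0.8160 mol is available, so O2 is limiting.
n(CO2) = (2/1) × 0.8160 = 1.632 mol
V(CO2) = nRT/P = 1.632 × 0.08206 × 492.15 / 1.07 = 61.60 L

61.6 L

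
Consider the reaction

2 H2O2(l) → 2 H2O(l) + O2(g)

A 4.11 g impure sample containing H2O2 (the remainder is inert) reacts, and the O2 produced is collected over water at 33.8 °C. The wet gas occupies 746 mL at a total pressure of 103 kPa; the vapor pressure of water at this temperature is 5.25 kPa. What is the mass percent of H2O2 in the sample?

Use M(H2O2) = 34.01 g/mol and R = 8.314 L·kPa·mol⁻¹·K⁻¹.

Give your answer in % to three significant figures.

P(O2) = 103 − 5.25 = 97.75 kPa
n(O2) = PV/RT = (97.75 × 0.7460) / (8.314 × 306.95) = 0.02857 mol
n(H2O2) = (2/1) × 0.02857 = 0.05714 mol
m(H2O2) = 0.05714 × 34.01 = 1.943 g
%H2O2 = 1.943 / 4.11 × 100 = 47.27%

47.3 %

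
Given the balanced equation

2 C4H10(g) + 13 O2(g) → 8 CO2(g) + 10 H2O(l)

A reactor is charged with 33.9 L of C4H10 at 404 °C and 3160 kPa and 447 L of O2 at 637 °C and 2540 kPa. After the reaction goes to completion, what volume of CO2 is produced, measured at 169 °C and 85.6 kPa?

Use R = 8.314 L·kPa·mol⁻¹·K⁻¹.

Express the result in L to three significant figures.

3270 L

n(C4H10) = PV/RT = (3160 × 33.9) / (8.314 × 677.15) = 19.03 mol
n(O2) = PV/RT = (2540 × 447) / (8.314 × 910.15) = 150.0 mol
For 19.03 mol C4H10, stoichiometry requires (13/2) × 19.03 = 123.7 mol O2; 150.0 mol is available, so C4H10 is limiting.
n(CO2) = (8/2) × 19.03 = 76.12 mol
V(CO2) = nRT/P = 76.12 × 8.314 × 442.15 / 85.6 = 3269 L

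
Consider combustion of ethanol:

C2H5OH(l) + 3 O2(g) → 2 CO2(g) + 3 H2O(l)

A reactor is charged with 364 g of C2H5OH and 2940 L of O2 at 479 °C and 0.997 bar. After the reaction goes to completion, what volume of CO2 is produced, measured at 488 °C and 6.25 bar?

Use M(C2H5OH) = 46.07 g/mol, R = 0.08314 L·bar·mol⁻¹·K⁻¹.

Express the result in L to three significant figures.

160 L

n(C2H5OH) = 364 / 46.07 = 7.901 mol
n(O2) = PV/RT = (0.997 × 2940) / (0.08314 × 752.15) = 46.87 mol
For 7.901 mol C2H5OH, stoichiometry requires (3/1) × 7.901 = 23.70 mol O2; 46.87 mol is available, so C2H5OH is limiting.
n(CO2) = (2/1) × 7.901 = 15.80 mol
V(CO2) = nRT/P = 15.80 × 0.08314 × 761.15 / 6.25 = 160.0 L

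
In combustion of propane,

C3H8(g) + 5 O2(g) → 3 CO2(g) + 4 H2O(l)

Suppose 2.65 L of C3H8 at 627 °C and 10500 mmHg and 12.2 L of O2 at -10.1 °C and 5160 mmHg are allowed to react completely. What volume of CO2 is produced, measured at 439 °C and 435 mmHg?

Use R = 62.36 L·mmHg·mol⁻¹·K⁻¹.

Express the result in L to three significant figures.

n(C3H8) = PV/RT = (10500 × 2.65) / (62.36 × 900.15) = 0.4957 mol
n(O2) = PV/RT = (5160 × 12.2) / (62.36 × 263.05) = 3.838 mol
For 0.4957 mol C3H8, stoichiometry requires (5/1) × 0.4957 = 2.478 mol O2; 3.838 mol is available, so C3H8 is limiting.
n(CO2) = (3/1) × 0.4957 = 1.487 mol
V(CO2) = nRT/P = 1.487 × 62.36 × 712.15 / 435 = 151.8 L

152 L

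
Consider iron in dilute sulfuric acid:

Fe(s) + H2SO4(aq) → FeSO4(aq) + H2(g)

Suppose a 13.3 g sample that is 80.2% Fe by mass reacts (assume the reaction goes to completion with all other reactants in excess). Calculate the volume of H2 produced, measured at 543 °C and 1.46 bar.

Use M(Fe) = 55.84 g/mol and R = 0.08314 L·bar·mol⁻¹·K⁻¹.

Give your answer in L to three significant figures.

8.88 L

mass of Fe = 13.3 × 80.2/100 = 10.67 g
n(Fe) = 10.67 / 55.84 = 0.1911 mol
n(H2) = (1/1) × 0.1911 = 0.1911 mol
V = nRT/P = 0.1911 × 0.08314 × 816.15 / 1.46 = 8.882 L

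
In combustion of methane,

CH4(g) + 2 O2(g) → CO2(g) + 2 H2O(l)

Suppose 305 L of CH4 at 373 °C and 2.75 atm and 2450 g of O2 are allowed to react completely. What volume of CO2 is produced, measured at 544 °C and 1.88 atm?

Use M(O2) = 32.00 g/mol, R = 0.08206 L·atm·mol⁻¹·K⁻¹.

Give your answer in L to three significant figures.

564 L

n(CH4) = PV/RT = (2.75 × 305) / (0.08206 × 646.15) = 15.82 mol
n(O2) = 2450 / 32.00 = 76.56 mol
For 15.82 mol CH4, stoichiometry requires (2/1) × 15.82 = 31.64 mol O2; 76.56 mol is available, so CH4 is limiting.
n(CO2) = (1/1) × 15.82 = 15.82 mol
V(CO2) = nRT/P = 15.82 × 0.08206 × 817.15 / 1.88 = 564.3 L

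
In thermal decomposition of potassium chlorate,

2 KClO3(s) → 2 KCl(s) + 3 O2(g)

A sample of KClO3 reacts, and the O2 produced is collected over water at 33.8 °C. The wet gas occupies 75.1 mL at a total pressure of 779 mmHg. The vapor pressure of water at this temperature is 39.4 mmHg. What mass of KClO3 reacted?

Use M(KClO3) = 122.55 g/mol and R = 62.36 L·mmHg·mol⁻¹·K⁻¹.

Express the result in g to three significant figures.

P(O2) = 779 − 39.4 = 739.6 mmHg
n(O2) = PV/RT = (739.6 × 0.07510) / (62.36 × 306.95) = 0.002902 mol
n(KClO3) = (2/3) × 0.002902 = 0.001935 mol
m(KClO3) = 0.001935 × 122.55 = 0.2371 g

0.237 g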